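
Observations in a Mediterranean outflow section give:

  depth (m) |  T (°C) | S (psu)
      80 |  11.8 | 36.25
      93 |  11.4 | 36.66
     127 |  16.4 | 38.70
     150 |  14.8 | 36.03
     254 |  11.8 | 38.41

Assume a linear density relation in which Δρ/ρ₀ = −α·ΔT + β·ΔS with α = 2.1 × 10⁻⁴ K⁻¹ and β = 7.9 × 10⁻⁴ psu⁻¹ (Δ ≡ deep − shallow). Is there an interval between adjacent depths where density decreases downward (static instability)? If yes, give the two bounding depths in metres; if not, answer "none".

Evaluate Δρ/ρ₀ = −αΔT + βΔS across each adjacent pair:
  80–93 m: −αΔT+βΔS = −(2.1 × 10⁻⁴)(-0.4)+(7.9 × 10⁻⁴)(+0.41) = 4.1 × 10⁻⁴ → stable
  93–127 m: −αΔT+βΔS = −(2.1 × 10⁻⁴)(+5.0)+(7.9 × 10⁻⁴)(+2.04) = 5.6 × 10⁻⁴ → stable
  127–150 m: −αΔT+βΔS = −(2.1 × 10⁻⁴)(-1.6)+(7.9 × 10⁻⁴)(-2.67) = -1.8 × 10⁻³ → UNSTABLE
  150–254 m: −αΔT+βΔS = −(2.1 × 10⁻⁴)(-3.0)+(7.9 × 10⁻⁴)(+2.38) = 2.5 × 10⁻³ → stable
The 127–150 m interval has Δρ < 0: lighter water underlies denser water.

127–150 m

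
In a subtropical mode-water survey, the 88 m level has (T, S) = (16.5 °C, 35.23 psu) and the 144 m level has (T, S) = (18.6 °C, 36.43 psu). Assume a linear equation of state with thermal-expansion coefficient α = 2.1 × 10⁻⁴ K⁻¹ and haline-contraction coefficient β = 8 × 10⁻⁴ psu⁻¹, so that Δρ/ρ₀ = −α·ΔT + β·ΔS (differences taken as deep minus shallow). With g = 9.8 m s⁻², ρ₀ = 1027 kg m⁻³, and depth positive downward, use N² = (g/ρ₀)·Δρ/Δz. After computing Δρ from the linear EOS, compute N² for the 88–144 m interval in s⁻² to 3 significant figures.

ΔT = +2.1 K, ΔS = +1.20 psu (deep − shallow).
Δρ/ρ₀ = −αΔT + βΔS = -4.41 × 10⁻⁴ + 9.60 × 10⁻⁴ = 5.19 × 10⁻⁴, so Δρ ≈ 0.5330 kg m⁻³.
N² = (g/ρ₀)·Δρ/Δz = g·(Δρ/ρ₀)/Δz = 9.8 × 5.19 × 10⁻⁴ / 56 = 9.0825 × 10⁻⁵ s⁻² ≈ 9.08 × 10⁻⁵ s⁻².

9.08 × 10⁻⁵ s⁻²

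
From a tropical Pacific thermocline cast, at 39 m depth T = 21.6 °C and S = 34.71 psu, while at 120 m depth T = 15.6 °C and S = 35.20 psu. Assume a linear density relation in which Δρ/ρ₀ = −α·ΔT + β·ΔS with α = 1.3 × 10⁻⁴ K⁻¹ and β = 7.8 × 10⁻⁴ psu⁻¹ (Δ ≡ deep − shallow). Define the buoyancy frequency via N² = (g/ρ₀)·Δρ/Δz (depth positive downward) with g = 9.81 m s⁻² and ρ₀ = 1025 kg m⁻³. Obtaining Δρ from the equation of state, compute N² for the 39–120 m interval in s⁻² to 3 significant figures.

ΔT = -6.0 K, ΔS = +0.49 psu (deep − shallow).
Δρ/ρ₀ = −αΔT + βΔS = 7.80 × 10⁻⁴ + 3.822 × 10⁻⁴ = 1.1622 × 10⁻³, so Δρ ≈ 1.191 kg m⁻³.
N² = (g/ρ₀)·Δρ/Δz = g·(Δρ/ρ₀)/Δz = 9.81 × 1.1622 × 10⁻³ / 81 = 1.4076 × 10⁻⁴ s⁻² ≈ 1.41 × 10⁻⁴ s⁻².

1.41 × 10⁻⁴ s⁻²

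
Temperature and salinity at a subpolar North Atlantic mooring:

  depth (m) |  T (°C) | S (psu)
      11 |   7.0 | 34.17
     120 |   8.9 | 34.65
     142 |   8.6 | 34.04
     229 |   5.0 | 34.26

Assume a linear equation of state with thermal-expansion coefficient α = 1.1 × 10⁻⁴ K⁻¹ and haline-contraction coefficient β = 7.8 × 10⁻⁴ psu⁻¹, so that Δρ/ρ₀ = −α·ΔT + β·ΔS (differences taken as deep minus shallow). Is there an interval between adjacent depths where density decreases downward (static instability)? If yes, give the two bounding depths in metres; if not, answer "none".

Evaluate Δρ/ρ₀ = −αΔT + βΔS across each adjacent pair:
  11–120 m: −αΔT+βΔS = −(1.1 × 10⁻⁴)(+1.9)+(7.8 × 10⁻⁴)(+0.48) = 1.7 × 10⁻⁴ → stable
  120–142 m: −αΔT+βΔS = −(1.1 × 10⁻⁴)(-0.3)+(7.8 × 10⁻⁴)(-0.61) = -4.4 × 10⁻⁴ → UNSTABLE
  142–229 m: −αΔT+βΔS = −(1.1 × 10⁻⁴)(-3.6)+(7.8 × 10⁻⁴)(+0.22) = 5.7 × 10⁻⁴ → stable
The 120–142 m interval has Δρ < 0: lighter water underlies denser water.

120–142 m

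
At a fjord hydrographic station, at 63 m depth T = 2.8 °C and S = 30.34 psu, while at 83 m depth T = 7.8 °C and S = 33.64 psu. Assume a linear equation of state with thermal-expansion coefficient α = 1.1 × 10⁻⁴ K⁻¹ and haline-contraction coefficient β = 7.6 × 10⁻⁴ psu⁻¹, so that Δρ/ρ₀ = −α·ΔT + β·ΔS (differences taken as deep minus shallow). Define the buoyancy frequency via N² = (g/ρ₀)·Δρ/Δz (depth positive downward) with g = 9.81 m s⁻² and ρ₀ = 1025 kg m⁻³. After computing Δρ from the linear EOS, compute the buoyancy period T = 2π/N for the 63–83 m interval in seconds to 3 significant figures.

ΔT = +5.0 K, ΔS = +3.30 psu (deep − shallow).
Δρ/ρ₀ = −αΔT + βΔS = -5.50 × 10⁻⁴ + 2.508 × 10⁻³ = 1.958 × 10⁻³, so Δρ ≈ 2.007 kg m⁻³.
N² = (g/ρ₀)·Δρ/Δz = g·(Δρ/ρ₀)/Δz = 9.81 × 1.958 × 10⁻³ / 20 = 9.6040 × 10⁻⁴ s⁻².
N = √(9.6040 × 10⁻⁴) = 0.030990 rad s⁻¹ → T = 2π/N = 202.75 s ≈ 203 s.

203 s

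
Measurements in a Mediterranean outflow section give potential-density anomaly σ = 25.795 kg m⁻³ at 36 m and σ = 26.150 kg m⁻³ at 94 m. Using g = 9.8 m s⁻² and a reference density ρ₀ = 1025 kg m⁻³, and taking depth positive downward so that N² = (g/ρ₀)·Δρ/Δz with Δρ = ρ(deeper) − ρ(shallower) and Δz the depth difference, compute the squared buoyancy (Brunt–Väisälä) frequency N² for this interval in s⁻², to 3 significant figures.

Δρ = 1026.150 − 1025.795 = 0.355 kg m⁻³ over Δz = 94 − 36 = 58 m.
N² = (9.8/1025) × (0.355/58) = 5.8520 × 10⁻⁵ s⁻² ≈ 5.85 × 10⁻⁵ s⁻².

5.85 × 10⁻⁵ s⁻²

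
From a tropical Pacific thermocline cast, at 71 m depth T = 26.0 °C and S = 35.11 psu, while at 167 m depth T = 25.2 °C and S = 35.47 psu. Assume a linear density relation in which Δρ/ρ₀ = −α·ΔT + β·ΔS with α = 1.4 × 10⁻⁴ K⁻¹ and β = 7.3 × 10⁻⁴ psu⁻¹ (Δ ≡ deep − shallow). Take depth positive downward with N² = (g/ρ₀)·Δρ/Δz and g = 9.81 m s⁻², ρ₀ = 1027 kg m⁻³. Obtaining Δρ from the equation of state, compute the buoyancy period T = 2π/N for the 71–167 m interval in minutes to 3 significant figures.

ΔT = -0.8 K, ΔS = +0.36 psu (deep − shallow).
Δρ/ρ₀ = −αΔT + βΔS = 1.12 × 10⁻⁴ + 2.628 × 10⁻⁴ = 3.748 × 10⁻⁴, so Δρ ≈ 0.3849 kg m⁻³.
N² = (g/ρ₀)·Δρ/Δz = g·(Δρ/ρ₀)/Δz = 9.81 × 3.748 × 10⁻⁴ / 96 = 3.8300 × 10⁻⁵ s⁻².
N = √(3.8300 × 10⁻⁵) = 6.1887 × 10⁻³ rad s⁻¹ → T = 2π/N = 1.0153 × 10³ s = 16.922 min ≈ 16.9 min.

16.9 min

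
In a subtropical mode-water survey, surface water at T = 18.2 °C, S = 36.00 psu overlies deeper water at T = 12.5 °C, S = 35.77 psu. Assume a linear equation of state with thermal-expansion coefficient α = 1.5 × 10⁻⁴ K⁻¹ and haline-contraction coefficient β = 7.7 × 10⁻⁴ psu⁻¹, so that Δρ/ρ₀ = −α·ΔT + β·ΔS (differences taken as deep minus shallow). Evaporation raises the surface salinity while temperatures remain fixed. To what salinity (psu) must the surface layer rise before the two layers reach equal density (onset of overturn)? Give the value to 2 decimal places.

Neutral buoyancy requires −α(T_deep − T_surf) + β(S_deep − S_surf′) = 0.
S_surf′ = S_deep − (α/β)·ΔT = 35.77 − (1.5 × 10⁻⁴/7.7 × 10⁻⁴)·(-5.7) = 36.8804 psu.
Increase required: 36.8804 − 36.00 = 0.8804 psu.

36.88 psu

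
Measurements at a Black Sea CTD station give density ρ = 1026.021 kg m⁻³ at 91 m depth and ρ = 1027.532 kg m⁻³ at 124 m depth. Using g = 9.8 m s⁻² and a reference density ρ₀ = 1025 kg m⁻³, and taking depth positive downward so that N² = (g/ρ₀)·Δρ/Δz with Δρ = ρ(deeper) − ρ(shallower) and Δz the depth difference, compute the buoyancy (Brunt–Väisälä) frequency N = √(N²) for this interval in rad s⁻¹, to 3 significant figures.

0.0209 rad s⁻¹

Δρ = 1027.532 − 1026.021 = 1.511 kg m⁻³ over Δz = 124 − 91 = 33 m.
N² = (9.8/1025) × (1.511/33) = 4.3778 × 10⁻⁴ s⁻².
N = √(4.3778 × 10⁻⁴) = 0.020923 rad s⁻¹ ≈ 0.0209 rad s⁻¹.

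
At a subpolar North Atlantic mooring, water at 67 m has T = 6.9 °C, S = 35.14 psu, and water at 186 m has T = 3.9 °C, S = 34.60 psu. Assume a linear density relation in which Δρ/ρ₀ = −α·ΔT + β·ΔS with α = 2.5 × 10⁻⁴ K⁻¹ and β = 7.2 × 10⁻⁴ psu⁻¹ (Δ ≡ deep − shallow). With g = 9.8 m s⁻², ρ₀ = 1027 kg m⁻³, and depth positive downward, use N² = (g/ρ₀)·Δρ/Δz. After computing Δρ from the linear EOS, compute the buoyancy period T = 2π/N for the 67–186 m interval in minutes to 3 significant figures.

19.2 min

ΔT = -3.0 K, ΔS = -0.54 psu (deep − shallow).
Δρ/ρ₀ = −αΔT + βΔS = 7.50 × 10⁻⁴ − 3.888 × 10⁻⁴ = 3.612 × 10⁻⁴, so Δρ ≈ 0.3710 kg m⁻³.
N² = (g/ρ₀)·Δρ/Δz = g·(Δρ/ρ₀)/Δz = 9.8 × 3.612 × 10⁻⁴ / 119 = 2.9746 × 10⁻⁵ s⁻².
N = √(2.9746 × 10⁻⁵) = 5.4540 × 10⁻³ rad s⁻¹ → T = 2π/N = 1.1520 × 10³ s = 19.200 min ≈ 19.2 min.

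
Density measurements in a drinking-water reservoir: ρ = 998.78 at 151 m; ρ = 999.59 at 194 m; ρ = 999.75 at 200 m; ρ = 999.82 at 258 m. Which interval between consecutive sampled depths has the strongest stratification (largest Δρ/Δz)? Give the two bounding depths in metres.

194–200 m

Compute the density gradient over each adjacent pair:
  151–194 m: Δρ/Δz = 0.81/43 = 0.019 kg m⁻⁴
  194–200 m: Δρ/Δz = 0.16/6 = 0.027 kg m⁻⁴
  200–258 m: Δρ/Δz = 0.07/58 = 1.2 × 10⁻³ kg m⁻⁴
The largest gradient is in the 194–200 m interval — the pycnocline.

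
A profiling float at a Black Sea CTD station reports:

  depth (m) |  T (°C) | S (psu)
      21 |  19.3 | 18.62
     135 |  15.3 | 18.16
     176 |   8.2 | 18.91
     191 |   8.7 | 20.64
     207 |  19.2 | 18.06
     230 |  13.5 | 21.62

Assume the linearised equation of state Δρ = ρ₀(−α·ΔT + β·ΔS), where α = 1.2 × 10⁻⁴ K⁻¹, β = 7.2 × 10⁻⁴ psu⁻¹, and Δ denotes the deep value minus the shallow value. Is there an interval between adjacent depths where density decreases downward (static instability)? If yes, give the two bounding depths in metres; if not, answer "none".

191–207 m

Evaluate Δρ/ρ₀ = −αΔT + βΔS across each adjacent pair:
  21–135 m: −αΔT+βΔS = −(1.2 × 10⁻⁴)(-4.0)+(7.2 × 10⁻⁴)(-0.46) = 1.5 × 10⁻⁴ → stable
  135–176 m: −αΔT+βΔS = −(1.2 × 10⁻⁴)(-7.1)+(7.2 × 10⁻⁴)(+0.75) = 1.4 × 10⁻³ → stable
  176–191 m: −αΔT+βΔS = −(1.2 × 10⁻⁴)(+0.5)+(7.2 × 10⁻⁴)(+1.73) = 1.2 × 10⁻³ → stable
  191–207 m: −αΔT+βΔS = −(1.2 × 10⁻⁴)(+10.5)+(7.2 × 10⁻⁴)(-2.58) = -3.1 × 10⁻³ → UNSTABLE
  207–230 m: −αΔT+βΔS = −(1.2 × 10⁻⁴)(-5.7)+(7.2 × 10⁻⁴)(+3.56) = 3.2 × 10⁻³ → stable
The 191–207 m interval has Δρ < 0: lighter water underlies denser water.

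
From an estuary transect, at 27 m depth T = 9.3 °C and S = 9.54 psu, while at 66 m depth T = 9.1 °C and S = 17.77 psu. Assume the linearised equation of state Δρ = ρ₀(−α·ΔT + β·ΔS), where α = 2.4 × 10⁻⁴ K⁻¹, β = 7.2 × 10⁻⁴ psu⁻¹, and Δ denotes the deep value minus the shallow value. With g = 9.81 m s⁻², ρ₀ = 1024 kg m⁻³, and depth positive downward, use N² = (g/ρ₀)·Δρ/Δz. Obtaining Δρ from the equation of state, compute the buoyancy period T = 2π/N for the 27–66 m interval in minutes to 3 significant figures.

2.70 min

ΔT = -0.2 K, ΔS = +8.23 psu (deep − shallow).
Δρ/ρ₀ = −αΔT + βΔS = 4.80 × 10⁻⁵ + 5.9256 × 10⁻³ = 5.9736 × 10⁻³, so Δρ ≈ 6.117 kg m⁻³.
N² = (g/ρ₀)·Δρ/Δz = g·(Δρ/ρ₀)/Δz = 9.81 × 5.9736 × 10⁻³ / 39 = 1.5026 × 10⁻³ s⁻².
N = √(1.5026 × 10⁻³) = 0.038763 rad s⁻¹ → T = 2π/N = 162.09 s = 2.7015 min ≈ 2.70 min.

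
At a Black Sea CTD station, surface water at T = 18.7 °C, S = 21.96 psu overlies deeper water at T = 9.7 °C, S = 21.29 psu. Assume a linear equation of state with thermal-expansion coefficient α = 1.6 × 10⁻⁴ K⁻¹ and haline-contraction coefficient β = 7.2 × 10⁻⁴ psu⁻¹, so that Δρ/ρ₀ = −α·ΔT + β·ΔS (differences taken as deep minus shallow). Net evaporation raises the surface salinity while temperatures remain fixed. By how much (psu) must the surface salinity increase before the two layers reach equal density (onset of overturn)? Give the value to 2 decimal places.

1.33 psu

Neutral buoyancy requires −α(T_deep − T_surf) + β(S_deep − S_surf′) = 0.
S_surf′ = S_deep − (α/β)·ΔT = 21.29 − (1.6 × 10⁻⁴/7.2 × 10⁻⁴)·(-9.0) = 23.2900 psu.
Increase required: 23.2900 − 21.96 = 1.3300 psu.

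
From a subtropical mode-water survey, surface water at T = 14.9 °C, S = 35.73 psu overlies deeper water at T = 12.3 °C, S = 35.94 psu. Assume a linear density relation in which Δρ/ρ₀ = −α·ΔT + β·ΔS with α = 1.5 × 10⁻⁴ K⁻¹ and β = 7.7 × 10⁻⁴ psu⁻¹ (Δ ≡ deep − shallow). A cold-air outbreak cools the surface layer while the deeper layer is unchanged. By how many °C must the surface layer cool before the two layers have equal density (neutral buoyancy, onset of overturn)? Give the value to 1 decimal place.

Neutral buoyancy requires Δρ = 0, i.e. −α(T_deep − T_surf′) + β(S_deep − S_surf) = 0.
T_surf′ = T_deep − (β/α)·ΔS = 12.3 − (7.7 × 10⁻⁴/1.5 × 10⁻⁴)·(+0.21) = 11.222 °C.
Cooling required: 14.9 − (11.222) = 3.678 °C.

3.7 °C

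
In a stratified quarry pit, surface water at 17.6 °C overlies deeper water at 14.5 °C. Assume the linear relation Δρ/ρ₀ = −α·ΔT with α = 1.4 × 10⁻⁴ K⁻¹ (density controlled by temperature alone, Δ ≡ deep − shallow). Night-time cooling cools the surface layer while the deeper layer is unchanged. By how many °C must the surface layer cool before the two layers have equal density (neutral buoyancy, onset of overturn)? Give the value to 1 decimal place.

3.1 °C

With temperature the only control, equal density requires T_surf′ = T_deep.
T_surf′ = 14.5 °C.
Cooling required: 17.6 − 14.5 = 3.1 °C.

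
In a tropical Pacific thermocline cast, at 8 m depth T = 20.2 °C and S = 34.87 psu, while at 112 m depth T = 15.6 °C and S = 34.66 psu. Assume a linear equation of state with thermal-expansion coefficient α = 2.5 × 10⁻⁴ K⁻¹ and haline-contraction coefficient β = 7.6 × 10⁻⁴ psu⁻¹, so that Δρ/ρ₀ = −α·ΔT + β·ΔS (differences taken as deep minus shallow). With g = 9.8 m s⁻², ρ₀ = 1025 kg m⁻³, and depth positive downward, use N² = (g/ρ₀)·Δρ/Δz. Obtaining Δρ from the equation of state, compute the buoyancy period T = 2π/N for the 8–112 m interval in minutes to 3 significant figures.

10.8 min

ΔT = -4.6 K, ΔS = -0.21 psu (deep − shallow).
Δρ/ρ₀ = −αΔT + βΔS = 1.15 × 10⁻³ − 1.596 × 10⁻⁴ = 9.904 × 10⁻⁴, so Δρ ≈ 1.015 kg m⁻³.
N² = (g/ρ₀)·Δρ/Δz = g·(Δρ/ρ₀)/Δz = 9.8 × 9.904 × 10⁻⁴ / 104 = 9.3326 × 10⁻⁵ s⁻².
N = √(9.3326 × 10⁻⁵) = 9.6605 × 10⁻³ rad s⁻¹ → T = 2π/N = 650.40 s = 10.840 min ≈ 10.8 min.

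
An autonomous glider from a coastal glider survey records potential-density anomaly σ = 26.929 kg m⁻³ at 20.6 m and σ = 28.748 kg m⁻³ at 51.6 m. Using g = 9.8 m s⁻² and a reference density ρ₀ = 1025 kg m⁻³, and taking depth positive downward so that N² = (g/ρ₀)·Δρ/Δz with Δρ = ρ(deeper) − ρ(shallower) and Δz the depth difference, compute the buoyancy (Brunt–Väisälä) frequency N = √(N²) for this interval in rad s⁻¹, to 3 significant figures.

0.0237 rad s⁻¹

Δρ = 1028.748 − 1026.929 = 1.819 kg m⁻³ over Δz = 51.6 − 20.6 = 31 m.
N² = (9.8/1025) × (1.819/31) = 5.6101 × 10⁻⁴ s⁻².
N = √(5.6101 × 10⁻⁴) = 0.023686 rad s⁻¹ ≈ 0.0237 rad s⁻¹.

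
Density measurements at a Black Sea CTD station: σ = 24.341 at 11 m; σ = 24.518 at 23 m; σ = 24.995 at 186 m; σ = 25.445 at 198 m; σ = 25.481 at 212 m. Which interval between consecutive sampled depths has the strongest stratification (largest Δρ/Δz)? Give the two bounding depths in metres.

186–198 m

Compute the density gradient over each adjacent pair:
  11–23 m: Δρ/Δz = 0.177/12 = 0.015 kg m⁻⁴
  23–186 m: Δρ/Δz = 0.477/163 = 2.9 × 10⁻³ kg m⁻⁴
  186–198 m: Δρ/Δz = 0.450/12 = 0.037 kg m⁻⁴
  198–212 m: Δρ/Δz = 0.036/14 = 2.6 × 10⁻³ kg m⁻⁴
The largest gradient is in the 186–198 m interval — the pycnocline.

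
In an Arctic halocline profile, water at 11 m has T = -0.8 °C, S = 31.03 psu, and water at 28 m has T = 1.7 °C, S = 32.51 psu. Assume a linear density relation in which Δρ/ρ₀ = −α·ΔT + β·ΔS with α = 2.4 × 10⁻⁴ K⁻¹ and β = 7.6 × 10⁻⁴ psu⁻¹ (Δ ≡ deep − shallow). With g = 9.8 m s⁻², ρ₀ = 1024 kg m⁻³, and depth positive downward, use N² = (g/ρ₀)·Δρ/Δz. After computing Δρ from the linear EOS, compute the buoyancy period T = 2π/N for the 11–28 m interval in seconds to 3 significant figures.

361 s

ΔT = +2.5 K, ΔS = +1.48 psu (deep − shallow).
Δρ/ρ₀ = −αΔT + βΔS = -6.00 × 10⁻⁴ + 1.1248 × 10⁻³ = 5.248 × 10⁻⁴, so Δρ ≈ 0.5374 kg m⁻³.
N² = (g/ρ₀)·Δρ/Δz = g·(Δρ/ρ₀)/Δz = 9.8 × 5.248 × 10⁻⁴ / 17 = 3.0253 × 10⁻⁴ s⁻².
N = √(3.0253 × 10⁻⁴) = 0.017393 rad s⁻¹ → T = 2π/N = 361.25 s ≈ 361 s.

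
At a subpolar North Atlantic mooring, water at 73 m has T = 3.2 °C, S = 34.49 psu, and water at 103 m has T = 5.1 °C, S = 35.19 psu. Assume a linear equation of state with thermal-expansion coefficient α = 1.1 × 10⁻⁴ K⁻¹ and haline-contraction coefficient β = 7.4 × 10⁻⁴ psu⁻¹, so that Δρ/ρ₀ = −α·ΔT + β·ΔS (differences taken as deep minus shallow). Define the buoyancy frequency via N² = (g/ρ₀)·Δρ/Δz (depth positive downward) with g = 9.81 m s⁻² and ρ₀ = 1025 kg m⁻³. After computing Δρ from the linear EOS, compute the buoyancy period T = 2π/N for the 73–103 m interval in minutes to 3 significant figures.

ΔT = +1.9 K, ΔS = +0.70 psu (deep − shallow).
Δρ/ρ₀ = −αΔT + βΔS = -2.09 × 10⁻⁴ + 5.18 × 10⁻⁴ = 3.09 × 10⁻⁴, so Δρ ≈ 0.3167 kg m⁻³.
N² = (g/ρ₀)·Δρ/Δz = g·(Δρ/ρ₀)/Δz = 9.81 × 3.09 × 10⁻⁴ / 30 = 1.0104 × 10⁻⁴ s⁻².
N = √(1.0104 × 10⁻⁴) = 0.010052 rad s⁻¹ → T = 2π/N = 625.07 s = 10.418 min ≈ 10.4 min.

10.4 min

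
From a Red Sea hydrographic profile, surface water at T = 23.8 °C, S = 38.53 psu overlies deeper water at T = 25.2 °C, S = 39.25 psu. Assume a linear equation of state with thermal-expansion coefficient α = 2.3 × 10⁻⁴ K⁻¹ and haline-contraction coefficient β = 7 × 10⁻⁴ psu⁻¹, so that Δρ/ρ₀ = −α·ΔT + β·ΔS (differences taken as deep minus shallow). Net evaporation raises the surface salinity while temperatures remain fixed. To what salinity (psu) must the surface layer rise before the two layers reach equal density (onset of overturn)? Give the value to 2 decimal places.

Neutral buoyancy requires −α(T_deep − T_surf) + β(S_deep − S_surf′) = 0.
S_surf′ = S_deep − (α/β)·ΔT = 39.25 − (2.3 × 10⁻⁴/7 × 10⁻⁴)·(+1.4) = 38.7900 psu.
Increase required: 38.7900 − 38.53 = 0.2600 psu.

38.79 psu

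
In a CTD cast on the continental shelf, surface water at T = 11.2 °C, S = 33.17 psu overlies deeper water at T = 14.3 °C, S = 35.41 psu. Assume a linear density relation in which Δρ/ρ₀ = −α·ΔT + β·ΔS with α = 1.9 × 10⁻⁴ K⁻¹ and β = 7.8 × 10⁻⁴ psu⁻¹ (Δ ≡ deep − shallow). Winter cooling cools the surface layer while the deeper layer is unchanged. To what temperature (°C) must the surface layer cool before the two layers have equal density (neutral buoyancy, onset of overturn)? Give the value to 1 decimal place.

5.1 °C

Neutral buoyancy requires Δρ = 0, i.e. −α(T_deep − T_surf′) + β(S_deep − S_surf) = 0.
T_surf′ = T_deep − (β/α)·ΔS = 14.3 − (7.8 × 10⁻⁴/1.9 × 10⁻⁴)·(+2.24) = 5.104 °C.
Cooling required: 11.2 − (5.104) = 6.096 °C.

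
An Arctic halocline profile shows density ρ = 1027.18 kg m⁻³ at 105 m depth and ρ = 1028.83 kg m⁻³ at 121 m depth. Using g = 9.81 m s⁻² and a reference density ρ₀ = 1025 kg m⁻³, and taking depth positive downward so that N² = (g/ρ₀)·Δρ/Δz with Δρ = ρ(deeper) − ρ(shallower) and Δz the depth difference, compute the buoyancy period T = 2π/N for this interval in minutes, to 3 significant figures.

3.33 min

Δρ = 1028.83 − 1027.18 = 1.65 kg m⁻³ over Δz = 121 − 105 = 16 m.
N² = (9.81/1025) × (1.65/16) = 9.8698 × 10⁻⁴ s⁻².
N = √(9.8698 × 10⁻⁴) = 0.031416 rad s⁻¹, so T = 2π/N = 200.00 s = 3.3333 min ≈ 3.33 min.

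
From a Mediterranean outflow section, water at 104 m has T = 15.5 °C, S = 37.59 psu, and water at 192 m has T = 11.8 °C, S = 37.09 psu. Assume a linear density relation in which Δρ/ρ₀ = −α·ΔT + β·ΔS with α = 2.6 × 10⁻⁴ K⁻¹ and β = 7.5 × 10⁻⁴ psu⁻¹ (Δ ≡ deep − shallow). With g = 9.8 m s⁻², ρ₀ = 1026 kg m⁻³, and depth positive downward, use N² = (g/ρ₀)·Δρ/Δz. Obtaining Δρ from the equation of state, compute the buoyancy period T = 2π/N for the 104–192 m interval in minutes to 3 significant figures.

ΔT = -3.7 K, ΔS = -0.50 psu (deep − shallow).
Δρ/ρ₀ = −αΔT + βΔS = 9.62 × 10⁻⁴ − 3.75 × 10⁻⁴ = 5.87 × 10⁻⁴, so Δρ ≈ 0.6023 kg m⁻³.
N² = (g/ρ₀)·Δρ/Δz = g·(Δρ/ρ₀)/Δz = 9.8 × 5.87 × 10⁻⁴ / 88 = 6.5370 × 10⁻⁵ s⁻².
N = √(6.5370 × 10⁻⁵) = 8.0852 × 10⁻³ rad s⁻¹ → T = 2π/N = 777.12 s = 12.952 min ≈ 13.0 min.

13.0 min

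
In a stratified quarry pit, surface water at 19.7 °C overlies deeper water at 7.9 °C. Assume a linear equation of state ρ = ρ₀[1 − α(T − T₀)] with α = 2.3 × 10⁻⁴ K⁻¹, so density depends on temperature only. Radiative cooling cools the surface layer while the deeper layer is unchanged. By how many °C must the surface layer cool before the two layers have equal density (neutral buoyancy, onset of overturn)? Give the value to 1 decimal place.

With temperature the only control, equal density requires T_surf′ = T_deep.
T_surf′ = 7.9 °C.
Cooling required: 19.7 − 7.9 = 11.8 °C.

11.8 °C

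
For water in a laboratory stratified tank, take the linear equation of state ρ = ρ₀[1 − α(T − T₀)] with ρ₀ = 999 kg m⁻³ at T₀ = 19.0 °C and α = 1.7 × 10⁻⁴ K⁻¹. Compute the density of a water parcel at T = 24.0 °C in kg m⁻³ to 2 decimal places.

998.15 kg m⁻³

T − T₀ = +5.0 K.
Bracket = 1 − α·(+5.0) = 1 + (-8.50 × 10⁻⁴) = 0.9991500.
ρ = 999 × 0.9991500 = 998.15 kg m⁻³.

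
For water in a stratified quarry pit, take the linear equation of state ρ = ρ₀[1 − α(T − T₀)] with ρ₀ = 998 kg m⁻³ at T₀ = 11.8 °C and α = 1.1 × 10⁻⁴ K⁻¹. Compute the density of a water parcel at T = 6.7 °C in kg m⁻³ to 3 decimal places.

998.560 kg m⁻³

T − T₀ = -5.1 K.
Bracket = 1 − α·(-5.1) = 1 + (5.61 × 10⁻⁴) = 1.0005610.
ρ = 998 × 1.0005610 = 998.560 kg m⁻³.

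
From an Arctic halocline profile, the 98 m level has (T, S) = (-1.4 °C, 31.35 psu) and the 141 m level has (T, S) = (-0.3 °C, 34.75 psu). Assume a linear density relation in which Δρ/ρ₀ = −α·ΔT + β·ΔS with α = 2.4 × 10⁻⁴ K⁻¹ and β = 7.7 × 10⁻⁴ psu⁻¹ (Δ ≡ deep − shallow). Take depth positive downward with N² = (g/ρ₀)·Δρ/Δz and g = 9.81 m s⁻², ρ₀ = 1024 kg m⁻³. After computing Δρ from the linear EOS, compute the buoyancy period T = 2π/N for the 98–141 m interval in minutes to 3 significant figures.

4.52 min

ΔT = +1.1 K, ΔS = +3.40 psu (deep − shallow).
Δρ/ρ₀ = −αΔT + βΔS = -2.64 × 10⁻⁴ + 2.618 × 10⁻³ = 2.354 × 10⁻³, so Δρ ≈ 2.410 kg m⁻³.
N² = (g/ρ₀)·Δρ/Δz = g·(Δρ/ρ₀)/Δz = 9.81 × 2.354 × 10⁻³ / 43 = 5.3704 × 10⁻⁴ s⁻².
N = √(5.3704 × 10⁻⁴) = 0.023174 rad s⁻¹ → T = 2π/N = 271.13 s = 4.5188 min ≈ 4.52 min.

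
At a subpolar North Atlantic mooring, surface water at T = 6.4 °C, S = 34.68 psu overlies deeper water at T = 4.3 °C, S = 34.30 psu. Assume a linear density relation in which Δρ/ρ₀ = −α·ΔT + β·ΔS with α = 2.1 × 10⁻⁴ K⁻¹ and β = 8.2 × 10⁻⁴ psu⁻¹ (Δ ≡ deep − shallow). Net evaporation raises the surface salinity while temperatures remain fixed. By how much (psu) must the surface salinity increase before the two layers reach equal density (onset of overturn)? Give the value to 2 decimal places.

Neutral buoyancy requires −α(T_deep − T_surf) + β(S_deep − S_surf′) = 0.
S_surf′ = S_deep − (α/β)·ΔT = 34.30 − (2.1 × 10⁻⁴/8.2 × 10⁻⁴)·(-2.1) = 34.8378 psu.
Increase required: 34.8378 − 34.68 = 0.1578 psu.

0.16 psu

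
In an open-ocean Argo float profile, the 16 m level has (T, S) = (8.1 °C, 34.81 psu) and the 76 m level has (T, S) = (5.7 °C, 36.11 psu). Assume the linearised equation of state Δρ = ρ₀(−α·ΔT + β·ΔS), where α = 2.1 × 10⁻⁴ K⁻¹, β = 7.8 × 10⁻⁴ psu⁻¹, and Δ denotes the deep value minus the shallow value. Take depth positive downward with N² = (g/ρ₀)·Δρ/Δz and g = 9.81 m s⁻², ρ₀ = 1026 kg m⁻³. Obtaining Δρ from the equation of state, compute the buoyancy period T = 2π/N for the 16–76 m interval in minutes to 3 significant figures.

ΔT = -2.4 K, ΔS = +1.30 psu (deep − shallow).
Δρ/ρ₀ = −αΔT + βΔS = 5.04 × 10⁻⁴ + 1.014 × 10⁻³ = 1.518 × 10⁻³, so Δρ ≈ 1.557 kg m⁻³.
N² = (g/ρ₀)·Δρ/Δz = g·(Δρ/ρ₀)/Δz = 9.81 × 1.518 × 10⁻³ / 60 = 2.4819 × 10⁻⁴ s⁻².
N = √(2.4819 × 10⁻⁴) = 0.015754 rad s⁻¹ → T = 2π/N = 398.83 s = 6.6472 min ≈ 6.65 min.

6.65 min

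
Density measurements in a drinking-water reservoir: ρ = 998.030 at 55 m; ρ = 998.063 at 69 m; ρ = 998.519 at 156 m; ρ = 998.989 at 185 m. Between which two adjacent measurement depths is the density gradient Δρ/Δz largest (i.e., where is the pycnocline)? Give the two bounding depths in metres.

Compute the density gradient over each adjacent pair:
  55–69 m: Δρ/Δz = 0.033/14 = 2.4 × 10⁻³ kg m⁻⁴
  69–156 m: Δρ/Δz = 0.456/87 = 5.2 × 10⁻³ kg m⁻⁴
  156–185 m: Δρ/Δz = 0.470/29 = 0.016 kg m⁻⁴
The largest gradient is in the 156–185 m interval — the pycnocline.

156–185 m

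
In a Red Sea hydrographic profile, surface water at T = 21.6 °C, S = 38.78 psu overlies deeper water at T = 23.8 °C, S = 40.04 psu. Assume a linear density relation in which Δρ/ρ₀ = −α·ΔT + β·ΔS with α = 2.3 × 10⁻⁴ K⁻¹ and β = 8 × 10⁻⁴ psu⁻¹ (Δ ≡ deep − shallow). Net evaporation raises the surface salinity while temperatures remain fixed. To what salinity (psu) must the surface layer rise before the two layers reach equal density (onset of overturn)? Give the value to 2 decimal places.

Neutral buoyancy requires −α(T_deep − T_surf) + β(S_deep − S_surf′) = 0.
S_surf′ = S_deep − (α/β)·ΔT = 40.04 − (2.3 × 10⁻⁴/8 × 10⁻⁴)·(+2.2) = 39.4075 psu.
Increase required: 39.4075 − 38.78 = 0.6275 psu.

39.41 psu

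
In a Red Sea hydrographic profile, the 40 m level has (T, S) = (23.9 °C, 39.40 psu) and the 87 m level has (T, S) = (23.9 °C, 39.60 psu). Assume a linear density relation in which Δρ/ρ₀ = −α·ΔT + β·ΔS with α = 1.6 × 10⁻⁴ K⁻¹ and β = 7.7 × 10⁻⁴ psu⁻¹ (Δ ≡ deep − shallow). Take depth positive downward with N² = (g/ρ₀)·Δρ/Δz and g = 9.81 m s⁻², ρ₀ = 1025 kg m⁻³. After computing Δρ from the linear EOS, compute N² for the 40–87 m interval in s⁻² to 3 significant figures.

3.21 × 10⁻⁵ s⁻²

ΔT = +0.0 K, ΔS = +0.20 psu (deep − shallow).
Δρ/ρ₀ = −αΔT + βΔS = 0 + 1.54 × 10⁻⁴ = 1.54 × 10⁻⁴, so Δρ ≈ 0.1578 kg m⁻³.
N² = (g/ρ₀)·Δρ/Δz = g·(Δρ/ρ₀)/Δz = 9.81 × 1.54 × 10⁻⁴ / 47 = 3.2143 × 10⁻⁵ s⁻² ≈ 3.21 × 10⁻⁵ s⁻².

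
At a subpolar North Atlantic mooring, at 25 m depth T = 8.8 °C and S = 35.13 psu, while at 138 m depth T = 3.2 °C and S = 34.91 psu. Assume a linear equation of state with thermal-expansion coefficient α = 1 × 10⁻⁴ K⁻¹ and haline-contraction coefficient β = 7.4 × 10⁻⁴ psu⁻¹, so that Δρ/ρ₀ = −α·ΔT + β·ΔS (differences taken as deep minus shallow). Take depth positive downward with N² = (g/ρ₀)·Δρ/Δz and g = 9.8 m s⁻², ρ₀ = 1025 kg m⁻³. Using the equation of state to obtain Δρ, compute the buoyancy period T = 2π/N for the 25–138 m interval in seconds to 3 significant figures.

1.07 × 10³ s

ΔT = -5.6 K, ΔS = -0.22 psu (deep − shallow).
Δρ/ρ₀ = −αΔT + βΔS = 5.60 × 10⁻⁴ − 1.628 × 10⁻⁴ = 3.972 × 10⁻⁴, so Δρ ≈ 0.4071 kg m⁻³.
N² = (g/ρ₀)·Δρ/Δz = g·(Δρ/ρ₀)/Δz = 9.8 × 3.972 × 10⁻⁴ / 113 = 3.4447 × 10⁻⁵ s⁻².
N = √(3.4447 × 10⁻⁵) = 5.8692 × 10⁻³ rad s⁻¹ → T = 2π/N = 1.0705 × 10³ s ≈ 1.07 × 10³ s.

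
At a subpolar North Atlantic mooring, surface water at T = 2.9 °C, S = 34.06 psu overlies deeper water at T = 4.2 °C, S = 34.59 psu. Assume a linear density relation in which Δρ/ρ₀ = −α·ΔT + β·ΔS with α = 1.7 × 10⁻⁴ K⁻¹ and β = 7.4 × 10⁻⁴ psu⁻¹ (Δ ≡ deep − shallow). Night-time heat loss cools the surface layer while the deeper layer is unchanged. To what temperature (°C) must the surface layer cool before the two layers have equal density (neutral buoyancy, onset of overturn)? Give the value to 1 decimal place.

Neutral buoyancy requires Δρ = 0, i.e. −α(T_deep − T_surf′) + β(S_deep − S_surf) = 0.
T_surf′ = T_deep − (β/α)·ΔS = 4.2 − (7.4 × 10⁻⁴/1.7 × 10⁻⁴)·(+0.53) = 1.893 °C.
Cooling required: 2.9 − (1.893) = 1.007 °C.

1.9 °C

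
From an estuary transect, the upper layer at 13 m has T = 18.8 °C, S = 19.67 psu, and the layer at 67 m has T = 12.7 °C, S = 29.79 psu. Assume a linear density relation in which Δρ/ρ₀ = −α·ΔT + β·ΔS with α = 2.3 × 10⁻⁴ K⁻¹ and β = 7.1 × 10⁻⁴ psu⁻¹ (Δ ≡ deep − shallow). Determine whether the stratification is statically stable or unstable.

ΔT = 12.7 − 18.8 = -6.1 K and ΔS = 29.79 − 19.67 = +10.12 psu (deep − shallow).
−αΔT = 1.403 × 10⁻³; βΔS = 7.1852 × 10⁻³; sum Δρ/ρ₀ = 8.5882 × 10⁻³.
Δρ/ρ₀ > 0, so Δρ > 0: deeper water is denser → statically stable.

stable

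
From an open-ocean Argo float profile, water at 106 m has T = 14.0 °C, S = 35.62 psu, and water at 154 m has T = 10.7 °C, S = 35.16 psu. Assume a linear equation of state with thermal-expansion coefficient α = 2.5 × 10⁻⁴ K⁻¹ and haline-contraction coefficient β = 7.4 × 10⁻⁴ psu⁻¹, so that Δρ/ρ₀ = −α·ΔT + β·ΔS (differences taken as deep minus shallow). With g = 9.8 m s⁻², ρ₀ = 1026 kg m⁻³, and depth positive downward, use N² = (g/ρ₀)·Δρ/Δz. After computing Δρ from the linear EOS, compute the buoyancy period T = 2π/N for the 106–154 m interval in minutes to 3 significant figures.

10.5 min

ΔT = -3.3 K, ΔS = -0.46 psu (deep − shallow).
Δρ/ρ₀ = −αΔT + βΔS = 8.25 × 10⁻⁴ − 3.404 × 10⁻⁴ = 4.846 × 10⁻⁴, so Δρ ≈ 0.4972 kg m⁻³.
N² = (g/ρ₀)·Δρ/Δz = g·(Δρ/ρ₀)/Δz = 9.8 × 4.846 × 10⁻⁴ / 48 = 9.8939 × 10⁻⁵ s⁻².
N = √(9.8939 × 10⁻⁵) = 9.9468 × 10⁻³ rad s⁻¹ → T = 2π/N = 631.68 s = 10.528 min ≈ 10.5 min.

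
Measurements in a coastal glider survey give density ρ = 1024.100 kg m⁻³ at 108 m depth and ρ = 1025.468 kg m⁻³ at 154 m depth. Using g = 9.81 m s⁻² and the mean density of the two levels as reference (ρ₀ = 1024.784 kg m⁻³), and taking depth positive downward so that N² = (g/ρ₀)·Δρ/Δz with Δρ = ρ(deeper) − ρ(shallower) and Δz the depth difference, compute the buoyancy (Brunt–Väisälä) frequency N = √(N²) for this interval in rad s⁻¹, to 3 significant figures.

Δρ = 1025.468 − 1024.100 = 1.368 kg m⁻³ over Δz = 154 − 108 = 46 m.
N² = (9.81/1024.784) × (1.368/46) = 2.8469 × 10⁻⁴ s⁻².
N = √(2.8469 × 10⁻⁴) = 0.016873 rad s⁻¹ ≈ 0.0169 rad s⁻¹.

0.0169 rad s⁻¹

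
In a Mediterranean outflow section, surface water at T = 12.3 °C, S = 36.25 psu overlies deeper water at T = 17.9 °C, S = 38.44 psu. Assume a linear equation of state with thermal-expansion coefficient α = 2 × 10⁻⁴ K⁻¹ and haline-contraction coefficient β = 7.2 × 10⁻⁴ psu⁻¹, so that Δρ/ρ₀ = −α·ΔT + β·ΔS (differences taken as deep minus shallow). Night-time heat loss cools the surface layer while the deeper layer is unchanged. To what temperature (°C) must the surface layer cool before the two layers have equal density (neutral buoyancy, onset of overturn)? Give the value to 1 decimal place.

10.0 °C

Neutral buoyancy requires Δρ = 0, i.e. −α(T_deep − T_surf′) + β(S_deep − S_surf) = 0.
T_surf′ = T_deep − (β/α)·ΔS = 17.9 − (7.2 × 10⁻⁴/2 × 10⁻⁴)·(+2.19) = 10.016 °C.
Cooling required: 12.3 − (10.016) = 2.284 °C.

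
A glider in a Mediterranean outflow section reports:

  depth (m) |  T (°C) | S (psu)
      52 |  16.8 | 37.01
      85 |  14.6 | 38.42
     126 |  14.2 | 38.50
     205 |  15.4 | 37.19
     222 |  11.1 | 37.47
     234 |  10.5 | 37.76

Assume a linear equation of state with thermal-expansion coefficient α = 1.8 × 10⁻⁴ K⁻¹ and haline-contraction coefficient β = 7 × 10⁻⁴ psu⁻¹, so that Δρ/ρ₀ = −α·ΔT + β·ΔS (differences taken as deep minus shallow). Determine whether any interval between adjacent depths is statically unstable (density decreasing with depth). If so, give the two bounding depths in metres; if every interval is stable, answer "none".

Evaluate Δρ/ρ₀ = −αΔT + βΔS across each adjacent pair:
  52–85 m: −αΔT+βΔS = −(1.8 × 10⁻⁴)(-2.2)+(7 × 10⁻⁴)(+1.41) = 1.4 × 10⁻³ → stable
  85–126 m: −αΔT+βΔS = −(1.8 × 10⁻⁴)(-0.4)+(7 × 10⁻⁴)(+0.08) = 1.3 × 10⁻⁴ → stable
  126–205 m: −αΔT+βΔS = −(1.8 × 10⁻⁴)(+1.2)+(7 × 10⁻⁴)(-1.31) = -1.1 × 10⁻³ → UNSTABLE
  205–222 m: −αΔT+βΔS = −(1.8 × 10⁻⁴)(-4.3)+(7 × 10⁻⁴)(+0.28) = 9.7 × 10⁻⁴ → stable
  222–234 m: −αΔT+βΔS = −(1.8 × 10⁻⁴)(-0.6)+(7 × 10⁻⁴)(+0.29) = 3.1 × 10⁻⁴ → stable
The 126–205 m interval has Δρ < 0: lighter water underlies denser water.

126–205 m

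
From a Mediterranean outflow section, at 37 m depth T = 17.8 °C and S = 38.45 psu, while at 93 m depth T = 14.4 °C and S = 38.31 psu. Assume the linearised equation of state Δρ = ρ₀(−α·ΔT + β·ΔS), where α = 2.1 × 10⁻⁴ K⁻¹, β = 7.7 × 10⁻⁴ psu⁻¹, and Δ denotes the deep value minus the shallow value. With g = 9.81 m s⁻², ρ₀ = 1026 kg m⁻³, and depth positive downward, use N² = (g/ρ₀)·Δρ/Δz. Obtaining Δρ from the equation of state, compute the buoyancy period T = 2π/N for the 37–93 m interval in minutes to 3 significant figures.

10.2 min

ΔT = -3.4 K, ΔS = -0.14 psu (deep − shallow).
Δρ/ρ₀ = −αΔT + βΔS = 7.14 × 10⁻⁴ − 1.078 × 10⁻⁴ = 6.062 × 10⁻⁴, so Δρ ≈ 0.6220 kg m⁻³.
N² = (g/ρ₀)·Δρ/Δz = g·(Δρ/ρ₀)/Δz = 9.81 × 6.062 × 10⁻⁴ / 56 = 1.0619 × 10⁻⁴ s⁻².
N = √(1.0619 × 10⁻⁴) = 0.010305 rad s⁻¹ → T = 2π/N = 609.72 s = 10.162 min ≈ 10.2 min.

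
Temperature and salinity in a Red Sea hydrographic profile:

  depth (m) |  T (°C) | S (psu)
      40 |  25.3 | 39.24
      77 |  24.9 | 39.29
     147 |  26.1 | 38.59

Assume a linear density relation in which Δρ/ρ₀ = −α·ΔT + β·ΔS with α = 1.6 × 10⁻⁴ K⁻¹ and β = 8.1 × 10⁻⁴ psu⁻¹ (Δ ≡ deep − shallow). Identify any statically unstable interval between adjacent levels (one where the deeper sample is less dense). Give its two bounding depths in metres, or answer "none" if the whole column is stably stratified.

Evaluate Δρ/ρ₀ = −αΔT + βΔS across each adjacent pair:
  40–77 m: −αΔT+βΔS = −(1.6 × 10⁻⁴)(-0.4)+(8.1 × 10⁻⁴)(+0.05) = 1.0 × 10⁻⁴ → stable
  77–147 m: −αΔT+βΔS = −(1.6 × 10⁻⁴)(+1.2)+(8.1 × 10⁻⁴)(-0.70) = -7.6 × 10⁻⁴ → UNSTABLE
The 77–147 m interval has Δρ < 0: lighter water underlies denser water.

77–147 m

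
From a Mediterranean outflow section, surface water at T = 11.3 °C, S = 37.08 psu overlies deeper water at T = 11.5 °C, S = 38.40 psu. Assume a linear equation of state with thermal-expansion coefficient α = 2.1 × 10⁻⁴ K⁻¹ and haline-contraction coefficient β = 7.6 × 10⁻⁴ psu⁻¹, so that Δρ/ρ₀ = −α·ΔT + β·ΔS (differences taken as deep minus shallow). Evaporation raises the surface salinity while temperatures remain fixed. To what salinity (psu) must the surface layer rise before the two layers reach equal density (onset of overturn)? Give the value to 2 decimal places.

38.34 psu

Neutral buoyancy requires −α(T_deep − T_surf) + β(S_deep − S_surf′) = 0.
S_surf′ = S_deep − (α/β)·ΔT = 38.40 − (2.1 × 10⁻⁴/7.6 × 10⁻⁴)·(+0.2) = 38.3447 psu.
Increase required: 38.3447 − 37.08 = 1.2647 psu.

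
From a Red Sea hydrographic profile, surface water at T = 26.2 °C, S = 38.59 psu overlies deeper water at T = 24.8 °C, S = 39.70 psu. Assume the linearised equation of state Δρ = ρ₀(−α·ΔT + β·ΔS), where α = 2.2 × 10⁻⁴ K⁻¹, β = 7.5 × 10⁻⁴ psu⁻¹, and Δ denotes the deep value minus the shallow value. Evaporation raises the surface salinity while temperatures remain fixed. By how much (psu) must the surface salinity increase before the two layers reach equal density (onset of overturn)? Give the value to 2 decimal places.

Neutral buoyancy requires −α(T_deep − T_surf) + β(S_deep − S_surf′) = 0.
S_surf′ = S_deep − (α/β)·ΔT = 39.70 − (2.2 × 10⁻⁴/7.5 × 10⁻⁴)·(-1.4) = 40.1107 psu.
Increase required: 40.1107 − 38.59 = 1.5207 psu.

1.52 psu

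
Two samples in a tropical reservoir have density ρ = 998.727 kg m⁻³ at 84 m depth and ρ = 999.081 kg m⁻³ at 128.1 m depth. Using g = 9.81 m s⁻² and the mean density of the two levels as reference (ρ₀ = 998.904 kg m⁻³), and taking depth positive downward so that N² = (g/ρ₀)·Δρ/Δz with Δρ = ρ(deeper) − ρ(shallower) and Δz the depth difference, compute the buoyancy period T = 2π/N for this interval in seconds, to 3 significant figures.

708 s

Δρ = 999.081 − 998.727 = 0.354 kg m⁻³ over Δz = 128.1 − 84 = 44.1 m.
N² = (9.81/998.904) × (0.354/44.1) = 7.8833 × 10⁻⁵ s⁻².
N = √(7.8833 × 10⁻⁵) = 8.8788 × 10⁻³ rad s⁻¹, so T = 2π/N = 707.66 s ≈ 708 s.
Since Δρ > 0 the layer is stably stratified.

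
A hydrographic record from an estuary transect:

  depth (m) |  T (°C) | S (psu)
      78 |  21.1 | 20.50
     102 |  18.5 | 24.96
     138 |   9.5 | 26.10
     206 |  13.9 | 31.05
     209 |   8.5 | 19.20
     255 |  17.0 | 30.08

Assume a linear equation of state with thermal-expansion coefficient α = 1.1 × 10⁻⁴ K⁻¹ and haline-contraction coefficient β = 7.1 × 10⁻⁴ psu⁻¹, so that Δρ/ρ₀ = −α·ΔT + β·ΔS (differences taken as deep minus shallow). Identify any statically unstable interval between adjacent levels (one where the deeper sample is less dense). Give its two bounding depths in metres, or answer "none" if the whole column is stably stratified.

206–209 m

Evaluate Δρ/ρ₀ = −αΔT + βΔS across each adjacent pair:
  78–102 m: −αΔT+βΔS = −(1.1 × 10⁻⁴)(-2.6)+(7.1 × 10⁻⁴)(+4.46) = 3.5 × 10⁻³ → stable
  102–138 m: −αΔT+βΔS = −(1.1 × 10⁻⁴)(-9.0)+(7.1 × 10⁻⁴)(+1.14) = 1.8 × 10⁻³ → stable
  138–206 m: −αΔT+βΔS = −(1.1 × 10⁻⁴)(+4.4)+(7.1 × 10⁻⁴)(+4.95) = 3.0 × 10⁻³ → stable
  206–209 m: −αΔT+βΔS = −(1.1 × 10⁻⁴)(-5.4)+(7.1 × 10⁻⁴)(-11.85) = -7.8 × 10⁻³ → UNSTABLE
  209–255 m: −αΔT+βΔS = −(1.1 × 10⁻⁴)(+8.5)+(7.1 × 10⁻⁴)(+10.88) = 6.8 × 10⁻³ → stable
The 206–209 m interval has Δρ < 0: lighter water underlies denser water.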